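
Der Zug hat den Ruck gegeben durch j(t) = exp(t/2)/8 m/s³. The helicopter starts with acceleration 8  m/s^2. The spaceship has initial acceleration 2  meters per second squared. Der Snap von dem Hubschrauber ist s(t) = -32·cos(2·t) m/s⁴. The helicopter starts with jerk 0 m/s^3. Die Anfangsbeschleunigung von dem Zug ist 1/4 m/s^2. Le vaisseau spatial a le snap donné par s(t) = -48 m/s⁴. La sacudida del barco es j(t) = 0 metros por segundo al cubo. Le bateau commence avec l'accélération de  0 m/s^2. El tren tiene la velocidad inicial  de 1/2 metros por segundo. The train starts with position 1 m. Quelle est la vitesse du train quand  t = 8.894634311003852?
Pour résoudre ceci, nous devons prendre 2 intégrales de notre équation du jerk j(t) = exp(t/2)/8. L'intégrale du jerk, avec a(0) = 1/4, donne l'accélération: a(t) = exp(t/2)/4. La primitive de l'accélération, avec v(0) = 1/2, donne la vitesse: v(t) = exp(t/2)/2. De l'équation de la vitesse v(t) = exp(t/2)/2, nous substituons t = 8.894634311003852 pour obtenir v = 42.6987640538936.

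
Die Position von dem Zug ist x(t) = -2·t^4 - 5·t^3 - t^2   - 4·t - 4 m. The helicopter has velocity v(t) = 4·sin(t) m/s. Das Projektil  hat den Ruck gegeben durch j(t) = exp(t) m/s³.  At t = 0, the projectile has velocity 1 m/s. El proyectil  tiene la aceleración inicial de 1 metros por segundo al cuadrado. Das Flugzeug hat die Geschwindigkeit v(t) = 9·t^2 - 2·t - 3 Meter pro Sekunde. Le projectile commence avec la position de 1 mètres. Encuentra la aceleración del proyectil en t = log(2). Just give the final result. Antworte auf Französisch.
L'accélération à t = log(2) est a = 2.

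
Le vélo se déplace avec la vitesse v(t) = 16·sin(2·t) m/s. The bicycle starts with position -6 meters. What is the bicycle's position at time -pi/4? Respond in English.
We must find the integral of our velocity equation v(t) = 16·sin(2·t) 1 time. Finding the antiderivative of v(t) and using x(0) = -6: x(t) = 2 - 8·cos(2·t). Using x(t) = 2 - 8·cos(2·t) and substituting t = -pi/4, we find x = 2.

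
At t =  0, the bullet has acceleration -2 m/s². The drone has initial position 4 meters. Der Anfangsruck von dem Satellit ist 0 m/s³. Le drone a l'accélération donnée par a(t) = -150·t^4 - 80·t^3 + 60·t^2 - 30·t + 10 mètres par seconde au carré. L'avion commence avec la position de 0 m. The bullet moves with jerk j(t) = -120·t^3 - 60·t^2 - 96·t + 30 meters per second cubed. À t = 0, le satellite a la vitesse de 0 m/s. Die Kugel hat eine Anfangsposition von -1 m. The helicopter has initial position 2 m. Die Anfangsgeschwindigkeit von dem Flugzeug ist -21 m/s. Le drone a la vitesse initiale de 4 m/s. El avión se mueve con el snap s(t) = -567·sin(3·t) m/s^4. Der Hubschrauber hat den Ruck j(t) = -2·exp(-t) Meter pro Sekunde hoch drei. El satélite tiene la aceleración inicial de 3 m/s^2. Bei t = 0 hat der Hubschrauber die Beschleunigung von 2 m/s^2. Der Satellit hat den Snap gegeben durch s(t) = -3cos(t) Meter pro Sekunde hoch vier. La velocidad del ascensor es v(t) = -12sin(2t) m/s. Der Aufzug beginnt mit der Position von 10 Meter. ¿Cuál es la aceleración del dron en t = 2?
Tenemos la aceleración a(t) = -150·t^4 - 80·t^3 + 60·t^2 - 30·t + 10. Sustituyendo t = 2: a(2) = -2850.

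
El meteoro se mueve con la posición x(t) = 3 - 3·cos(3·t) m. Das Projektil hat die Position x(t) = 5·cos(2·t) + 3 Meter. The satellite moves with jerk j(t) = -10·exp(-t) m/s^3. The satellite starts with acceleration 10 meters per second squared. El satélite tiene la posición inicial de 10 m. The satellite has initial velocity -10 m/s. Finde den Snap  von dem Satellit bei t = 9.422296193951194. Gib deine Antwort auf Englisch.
We must differentiate our jerk equation j(t) = -10·exp(-t) 1 time. Taking d/dt of j(t), we find s(t) = 10·exp(-t). We have snap s(t) = 10·exp(-t). Substituting t = 9.422296193951194: s(9.422296193951194) = 0.000809000436818563.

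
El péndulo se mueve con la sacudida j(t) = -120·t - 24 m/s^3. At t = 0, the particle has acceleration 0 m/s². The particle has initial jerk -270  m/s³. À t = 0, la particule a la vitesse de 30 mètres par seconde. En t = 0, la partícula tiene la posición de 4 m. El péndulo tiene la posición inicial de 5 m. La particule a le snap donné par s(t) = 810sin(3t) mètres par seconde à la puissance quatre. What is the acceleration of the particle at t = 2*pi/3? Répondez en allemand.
Wir müssen unsere Gleichung für den Snap s(t) = 810·sin(3·t) 2-mal integrieren. Durch Integration von dem Snap und Verwendung der Anfangsbedingung j(0) = -270, erhalten wir j(t) = -270·cos(3·t). Das Integral von dem Ruck, mit a(0) = 0, ergibt die Beschleunigung: a(t) = -90·sin(3·t). Aus der Gleichung für die Beschleunigung a(t) = -90·sin(3·t), setzen wir t = 2*pi/3 ein und erhalten a = 0.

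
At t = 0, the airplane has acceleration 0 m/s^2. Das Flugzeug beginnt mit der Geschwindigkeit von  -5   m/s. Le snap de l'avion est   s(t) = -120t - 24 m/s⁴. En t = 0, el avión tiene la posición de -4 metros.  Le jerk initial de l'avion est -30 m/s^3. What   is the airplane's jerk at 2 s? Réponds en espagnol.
Debemos encontrar la antiderivada de nuestra ecuación del snap s(t) = -120·t - 24 1 vez. Integrando el snap y usando la condición inicial j(0) = -30, obtenemos j(t) = -60·t^2 - 24·t - 30. De la ecuación de la sacudida j(t) = -60·t^2 - 24·t - 30, sustituimos t = 2 para obtener j = -318.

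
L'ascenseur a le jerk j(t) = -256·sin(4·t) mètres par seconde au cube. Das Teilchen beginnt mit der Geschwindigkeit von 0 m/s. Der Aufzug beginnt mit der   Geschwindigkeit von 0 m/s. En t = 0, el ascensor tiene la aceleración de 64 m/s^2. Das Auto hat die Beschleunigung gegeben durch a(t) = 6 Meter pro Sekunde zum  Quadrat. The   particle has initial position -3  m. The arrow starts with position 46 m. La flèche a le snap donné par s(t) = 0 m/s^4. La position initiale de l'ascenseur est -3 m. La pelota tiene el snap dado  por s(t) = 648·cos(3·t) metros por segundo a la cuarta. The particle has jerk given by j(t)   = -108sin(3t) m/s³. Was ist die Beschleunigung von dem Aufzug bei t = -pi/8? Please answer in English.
We need to integrate our jerk equation j(t) = -256·sin(4·t) 1 time. The antiderivative of jerk, with a(0) = 64, gives acceleration: a(t) = 64·cos(4·t). From the given acceleration equation a(t) = 64·cos(4·t), we substitute t = -pi/8 to get a = 0.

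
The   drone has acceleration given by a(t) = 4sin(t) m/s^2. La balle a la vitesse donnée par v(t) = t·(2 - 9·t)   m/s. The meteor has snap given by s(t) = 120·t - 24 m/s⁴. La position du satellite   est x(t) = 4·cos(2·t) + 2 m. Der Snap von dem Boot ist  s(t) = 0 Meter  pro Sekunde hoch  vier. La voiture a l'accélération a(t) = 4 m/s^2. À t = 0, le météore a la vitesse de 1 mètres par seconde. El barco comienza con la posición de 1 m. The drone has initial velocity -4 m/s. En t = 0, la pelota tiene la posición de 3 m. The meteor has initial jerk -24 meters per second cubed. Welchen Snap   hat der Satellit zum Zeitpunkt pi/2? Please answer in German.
Wir müssen unsere Gleichung für die Position x(t) = 4·cos(2·t) + 2 4-mal ableiten. Die Ableitung von der Position ergibt die Geschwindigkeit: v(t) = -8·sin(2·t). Die Ableitung von der Geschwindigkeit ergibt die Beschleunigung: a(t) = -16·cos(2·t). Mit d/dt von a(t) finden wir j(t) = 32·sin(2·t). Die Ableitung von dem Ruck ergibt den Snap: s(t) = 64·cos(2·t). Wir haben den Snap s(t) = 64·cos(2·t). Durch Einsetzen von t = pi/2: s(pi/2) = -64.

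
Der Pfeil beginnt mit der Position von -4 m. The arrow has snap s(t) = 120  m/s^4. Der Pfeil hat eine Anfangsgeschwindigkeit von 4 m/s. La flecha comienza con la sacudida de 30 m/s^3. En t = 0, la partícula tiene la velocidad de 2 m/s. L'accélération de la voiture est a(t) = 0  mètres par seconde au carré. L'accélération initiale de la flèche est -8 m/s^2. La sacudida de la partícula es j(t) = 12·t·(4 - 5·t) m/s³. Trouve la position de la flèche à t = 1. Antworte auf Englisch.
Starting from snap s(t) = 120, we take 4 integrals. Taking ∫s(t)dt and applying j(0) = 30, we find j(t) = 120·t + 30. The antiderivative of jerk is acceleration. Using a(0) = -8, we get a(t) = 60·t^2 + 30·t - 8. The integral of acceleration, with v(0) = 4, gives velocity: v(t) = 20·t^3 + 15·t^2 - 8·t + 4. Finding the antiderivative of v(t) and using x(0) = -4: x(t) = 5·t^4 + 5·t^3 - 4·t^2 + 4·t - 4. From the given position equation x(t) = 5·t^4 + 5·t^3 - 4·t^2 + 4·t - 4, we substitute t = 1 to get x = 6.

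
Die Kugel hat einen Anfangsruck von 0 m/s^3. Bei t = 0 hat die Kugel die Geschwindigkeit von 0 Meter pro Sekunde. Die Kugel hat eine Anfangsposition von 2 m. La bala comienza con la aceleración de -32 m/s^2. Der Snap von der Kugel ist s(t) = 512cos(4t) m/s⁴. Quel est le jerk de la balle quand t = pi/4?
Nous devons intégrer notre équation du snap s(t) = 512·cos(4·t) 1 fois. En prenant ∫s(t)dt et en appliquant j(0) = 0, nous trouvons j(t) = 128·sin(4·t). Nous avons le jerk j(t) = 128·sin(4·t). En substituant t = pi/4: j(pi/4) = 0.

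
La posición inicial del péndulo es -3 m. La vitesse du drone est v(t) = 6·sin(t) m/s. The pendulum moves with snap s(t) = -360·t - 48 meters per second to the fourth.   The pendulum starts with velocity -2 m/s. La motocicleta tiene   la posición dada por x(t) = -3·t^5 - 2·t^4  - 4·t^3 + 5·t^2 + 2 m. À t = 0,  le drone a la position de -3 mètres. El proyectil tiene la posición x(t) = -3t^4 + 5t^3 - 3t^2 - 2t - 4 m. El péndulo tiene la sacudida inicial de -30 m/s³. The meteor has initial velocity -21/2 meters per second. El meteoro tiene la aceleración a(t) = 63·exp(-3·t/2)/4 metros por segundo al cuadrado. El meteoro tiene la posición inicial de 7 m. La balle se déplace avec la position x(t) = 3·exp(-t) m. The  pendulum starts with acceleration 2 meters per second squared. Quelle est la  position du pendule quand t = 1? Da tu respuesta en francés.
Pour résoudre ceci, nous devons prendre 4 intégrales de notre équation du snap s(t) = -360·t - 48. En prenant ∫s(t)dt et en appliquant j(0) = -30, nous trouvons j(t) = -180·t^2 - 48·t - 30. En intégrant le jerk et en utilisant la condition initiale a(0) = 2, nous obtenons a(t) = -60·t^3 - 24·t^2 - 30·t + 2. La primitive de l'accélération est la vitesse. En utilisant v(0) = -2, nous obtenons v(t) = -15·t^4 - 8·t^3 - 15·t^2 + 2·t - 2. En intégrant la vitesse et en utilisant la condition initiale x(0) = -3, nous obtenons x(t) = -3·t^5 - 2·t^4 - 5·t^3 + t^2 - 2·t - 3. De l'équation de la position x(t) = -3·t^5 - 2·t^4 - 5·t^3 + t^2 - 2·t - 3, nous substituons t = 1 pour obtenir x = -14.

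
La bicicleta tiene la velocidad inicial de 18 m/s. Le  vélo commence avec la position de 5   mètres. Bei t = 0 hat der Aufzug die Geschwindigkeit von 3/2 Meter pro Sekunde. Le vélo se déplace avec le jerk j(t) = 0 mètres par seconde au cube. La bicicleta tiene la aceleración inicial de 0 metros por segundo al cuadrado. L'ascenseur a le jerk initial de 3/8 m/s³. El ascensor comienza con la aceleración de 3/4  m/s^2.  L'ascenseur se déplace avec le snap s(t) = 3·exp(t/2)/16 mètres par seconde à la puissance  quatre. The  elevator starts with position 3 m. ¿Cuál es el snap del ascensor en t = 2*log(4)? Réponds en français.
De l'équation du snap s(t) = 3·exp(t/2)/16, nous substituons t = 2*log(4) pour obtenir s = 3/4.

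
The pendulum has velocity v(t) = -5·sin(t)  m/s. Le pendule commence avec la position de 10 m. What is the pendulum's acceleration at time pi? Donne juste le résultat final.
At t = pi, a = 5.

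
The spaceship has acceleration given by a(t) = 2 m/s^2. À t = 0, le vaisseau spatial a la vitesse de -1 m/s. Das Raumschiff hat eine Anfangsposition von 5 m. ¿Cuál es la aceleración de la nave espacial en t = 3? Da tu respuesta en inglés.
From the given acceleration equation a(t) = 2, we substitute t = 3 to get a = 2.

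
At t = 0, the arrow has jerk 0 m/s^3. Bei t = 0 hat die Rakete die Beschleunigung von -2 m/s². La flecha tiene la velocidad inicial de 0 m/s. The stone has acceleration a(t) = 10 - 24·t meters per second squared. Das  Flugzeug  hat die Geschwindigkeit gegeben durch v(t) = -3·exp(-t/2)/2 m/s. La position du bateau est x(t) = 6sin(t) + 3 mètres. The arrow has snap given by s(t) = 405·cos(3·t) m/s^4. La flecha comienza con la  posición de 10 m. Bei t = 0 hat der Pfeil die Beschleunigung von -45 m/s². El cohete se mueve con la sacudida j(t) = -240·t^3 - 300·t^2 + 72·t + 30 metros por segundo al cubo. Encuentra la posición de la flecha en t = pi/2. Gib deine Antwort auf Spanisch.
Para resolver esto, necesitamos tomar 4 integrales de nuestra ecuación del snap s(t) = 405·cos(3·t). Tomando ∫s(t)dt y aplicando j(0) = 0, encontramos j(t) = 135·sin(3·t). La antiderivada de la sacudida es la aceleración. Usando a(0) = -45, obtenemos a(t) = -45·cos(3·t). La integral de la aceleración es la velocidad. Usando v(0) = 0, obtenemos v(t) = -15·sin(3·t). La integral de la velocidad, con x(0) = 10, da la posición: x(t) = 5·cos(3·t) + 5. Usando x(t) = 5·cos(3·t) + 5 y sustituyendo t = pi/2, encontramos x = 5.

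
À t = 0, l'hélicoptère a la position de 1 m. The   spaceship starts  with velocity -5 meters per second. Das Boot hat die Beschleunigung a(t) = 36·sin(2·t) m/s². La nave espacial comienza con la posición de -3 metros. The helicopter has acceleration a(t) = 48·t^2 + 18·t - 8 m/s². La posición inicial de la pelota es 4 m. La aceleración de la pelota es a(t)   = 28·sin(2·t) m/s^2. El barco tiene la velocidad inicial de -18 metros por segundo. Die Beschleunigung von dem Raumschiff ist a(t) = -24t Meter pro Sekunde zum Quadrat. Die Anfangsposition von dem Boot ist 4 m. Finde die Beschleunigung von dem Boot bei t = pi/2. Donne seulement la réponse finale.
Die Antwort ist 0.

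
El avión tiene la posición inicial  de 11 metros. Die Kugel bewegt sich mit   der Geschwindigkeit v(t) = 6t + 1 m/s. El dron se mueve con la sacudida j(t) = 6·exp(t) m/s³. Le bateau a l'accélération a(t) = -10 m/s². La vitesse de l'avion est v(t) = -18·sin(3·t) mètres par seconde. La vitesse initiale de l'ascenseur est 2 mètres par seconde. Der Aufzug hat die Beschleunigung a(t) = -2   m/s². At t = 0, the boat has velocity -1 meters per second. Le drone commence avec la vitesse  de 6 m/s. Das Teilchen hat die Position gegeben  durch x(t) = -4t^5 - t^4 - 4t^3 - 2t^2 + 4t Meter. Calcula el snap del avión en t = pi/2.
Debemos derivar nuestra ecuación de la velocidad v(t) = -18·sin(3·t) 3 veces. Derivando la velocidad, obtenemos la aceleración: a(t) = -54·cos(3·t). Derivando la aceleración, obtenemos la sacudida: j(t) = 162·sin(3·t). La derivada de la sacudida da el snap: s(t) = 486·cos(3·t). De la ecuación del snap s(t) = 486·cos(3·t), sustituimos t = pi/2 para obtener s = 0.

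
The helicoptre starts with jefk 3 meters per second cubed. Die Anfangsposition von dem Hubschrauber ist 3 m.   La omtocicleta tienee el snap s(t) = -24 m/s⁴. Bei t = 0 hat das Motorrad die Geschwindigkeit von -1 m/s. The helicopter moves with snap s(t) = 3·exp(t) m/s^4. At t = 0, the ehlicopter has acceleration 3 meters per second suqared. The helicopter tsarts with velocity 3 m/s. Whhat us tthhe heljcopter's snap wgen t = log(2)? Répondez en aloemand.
Wir haben den Snap s(t) = 3·exp(t). Durch Einsetzen von t = log(2): s(log(2)) = 6.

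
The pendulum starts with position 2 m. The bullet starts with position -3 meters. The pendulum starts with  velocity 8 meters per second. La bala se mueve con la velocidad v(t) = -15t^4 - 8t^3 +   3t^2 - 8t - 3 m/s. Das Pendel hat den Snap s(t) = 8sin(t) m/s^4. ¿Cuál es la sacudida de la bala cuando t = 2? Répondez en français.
Pour résoudre ceci, nous devons prendre 2 dérivées de notre équation de la vitesse v(t) = -15·t^4 - 8·t^3 + 3·t^2 - 8·t - 3. En dérivant la vitesse, nous obtenons l'accélération: a(t) = -60·t^3 - 24·t^2 + 6·t - 8. La dérivée de l'accélération donne le jerk: j(t) = -180·t^2 - 48·t + 6. Nous avons le jerk j(t) = -180·t^2 - 48·t + 6. En substituant t = 2: j(2) = -810.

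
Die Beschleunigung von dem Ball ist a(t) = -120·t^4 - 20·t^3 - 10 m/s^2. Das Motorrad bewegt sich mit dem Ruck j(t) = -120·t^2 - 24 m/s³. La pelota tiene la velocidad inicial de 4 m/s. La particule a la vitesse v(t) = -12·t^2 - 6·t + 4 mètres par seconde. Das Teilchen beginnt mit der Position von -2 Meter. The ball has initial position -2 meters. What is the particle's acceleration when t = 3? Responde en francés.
Nous devons dériver notre équation de la vitesse v(t) = -12·t^2 - 6·t + 4 1 fois. En prenant d/dt de v(t), nous trouvons a(t) = -24·t - 6. En utilisant a(t) = -24·t - 6 et en substituant t = 3, nous trouvons a = -78.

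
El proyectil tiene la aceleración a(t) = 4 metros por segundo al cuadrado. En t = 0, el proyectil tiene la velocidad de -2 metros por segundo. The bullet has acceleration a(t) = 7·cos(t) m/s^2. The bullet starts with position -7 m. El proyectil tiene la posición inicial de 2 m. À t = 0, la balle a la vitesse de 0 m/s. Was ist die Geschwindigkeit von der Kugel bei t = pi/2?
Wir müssen unsere Gleichung für die Beschleunigung a(t) = 7·cos(t) 1-mal integrieren. Die Stammfunktion von der Beschleunigung, mit v(0) = 0, ergibt die Geschwindigkeit: v(t) = 7·sin(t). Mit v(t) = 7·sin(t) und Einsetzen von t = pi/2, finden wir v = 7.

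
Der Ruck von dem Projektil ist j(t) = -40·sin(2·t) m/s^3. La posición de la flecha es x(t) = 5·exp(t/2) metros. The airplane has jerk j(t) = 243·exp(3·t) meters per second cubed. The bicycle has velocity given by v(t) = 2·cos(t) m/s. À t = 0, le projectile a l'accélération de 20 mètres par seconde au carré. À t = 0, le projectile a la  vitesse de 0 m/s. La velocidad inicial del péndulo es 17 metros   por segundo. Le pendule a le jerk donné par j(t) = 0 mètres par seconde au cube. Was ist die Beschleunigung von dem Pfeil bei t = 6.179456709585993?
Wir müssen unsere Gleichung für die Position x(t) = 5·exp(t/2) 2-mal ableiten. Mit d/dt von x(t) finden wir v(t) = 5·exp(t/2)/2. Durch Ableiten von der Geschwindigkeit erhalten wir die Beschleunigung: a(t) = 5·exp(t/2)/4. Aus der Gleichung für die Beschleunigung a(t) = 5·exp(t/2)/4, setzen wir t = 6.179456709585993 ein und erhalten a = 27.4638860233132.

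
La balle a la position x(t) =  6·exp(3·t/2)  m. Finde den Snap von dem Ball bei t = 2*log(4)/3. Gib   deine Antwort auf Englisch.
To solve this, we need to take 4 derivatives of our position equation x(t) = 6·exp(3·t/2). Differentiating position, we get velocity: v(t) = 9·exp(3·t/2). Taking d/dt of v(t), we find a(t) = 27·exp(3·t/2)/2. Taking d/dt of a(t), we find j(t) = 81·exp(3·t/2)/4. Taking d/dt of j(t), we find s(t) = 243·exp(3·t/2)/8. We have snap s(t) = 243·exp(3·t/2)/8. Substituting t = 2*log(4)/3: s(2*log(4)/3) = 243/2.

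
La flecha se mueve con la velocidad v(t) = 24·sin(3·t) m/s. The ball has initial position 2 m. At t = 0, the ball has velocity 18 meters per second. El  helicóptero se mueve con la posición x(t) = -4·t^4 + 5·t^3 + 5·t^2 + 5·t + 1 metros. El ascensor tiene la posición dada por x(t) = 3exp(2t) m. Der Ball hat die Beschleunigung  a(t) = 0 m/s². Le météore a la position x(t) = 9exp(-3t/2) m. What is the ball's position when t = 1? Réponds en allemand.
Ausgehend von der Beschleunigung a(t) = 0, nehmen wir 2 Stammfunktionen. Durch Integration von der Beschleunigung und Verwendung der Anfangsbedingung v(0) = 18, erhalten wir v(t) = 18. Das Integral von der Geschwindigkeit, mit x(0) = 2, ergibt die Position: x(t) = 18·t + 2. Aus der Gleichung für die Position x(t) = 18·t + 2, setzen wir t = 1 ein und erhalten x = 20.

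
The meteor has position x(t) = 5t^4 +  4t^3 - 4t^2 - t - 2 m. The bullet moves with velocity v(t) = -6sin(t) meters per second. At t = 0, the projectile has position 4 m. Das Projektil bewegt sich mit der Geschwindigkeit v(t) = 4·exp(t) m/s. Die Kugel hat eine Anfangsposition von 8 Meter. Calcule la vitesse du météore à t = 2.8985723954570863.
En partant de la position x(t) = 5·t^4 + 4·t^3 - 4·t^2 - t - 2, nous prenons 1 dérivée. La dérivée de la position donne la vitesse: v(t) = 20·t^3 + 12·t^2 - 8·t - 1. En utilisant v(t) = 20·t^3 + 12·t^2 - 8·t - 1 et en substituant t = 2.8985723954570863, nous trouvons v = 563.692069327791.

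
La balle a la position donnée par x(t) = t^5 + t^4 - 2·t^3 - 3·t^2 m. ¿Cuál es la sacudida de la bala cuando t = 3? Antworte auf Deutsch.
Wir müssen unsere Gleichung für die Position x(t) = t^5 + t^4 - 2·t^3 - 3·t^2 3-mal ableiten. Durch Ableiten von der Position erhalten wir die Geschwindigkeit: v(t) = 5·t^4 + 4·t^3 - 6·t^2 - 6·t. Durch Ableiten von der Geschwindigkeit erhalten wir die Beschleunigung: a(t) = 20·t^3 + 12·t^2 - 12·t - 6. Durch Ableiten von der Beschleunigung erhalten wir den Ruck: j(t) = 60·t^2 + 24·t - 12. Wir haben den Ruck j(t) = 60·t^2 + 24·t - 12. Durch Einsetzen von t = 3: j(3) = 600.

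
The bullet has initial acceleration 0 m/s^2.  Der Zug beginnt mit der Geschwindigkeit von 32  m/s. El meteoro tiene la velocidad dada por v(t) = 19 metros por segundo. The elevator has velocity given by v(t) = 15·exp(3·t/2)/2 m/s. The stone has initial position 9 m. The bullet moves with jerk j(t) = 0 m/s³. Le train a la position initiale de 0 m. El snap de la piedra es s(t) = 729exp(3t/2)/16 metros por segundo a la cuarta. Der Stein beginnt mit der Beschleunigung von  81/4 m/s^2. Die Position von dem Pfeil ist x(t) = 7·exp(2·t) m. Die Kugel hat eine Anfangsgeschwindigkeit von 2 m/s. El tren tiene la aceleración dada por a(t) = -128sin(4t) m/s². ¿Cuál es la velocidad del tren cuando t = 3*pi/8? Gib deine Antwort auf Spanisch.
Debemos encontrar la integral de nuestra ecuación de la aceleración a(t) = -128·sin(4·t) 1 vez. Tomando ∫a(t)dt y aplicando v(0) = 32, encontramos v(t) = 32·cos(4·t). Usando v(t) = 32·cos(4·t) y sustituyendo t = 3*pi/8, encontramos v = 0.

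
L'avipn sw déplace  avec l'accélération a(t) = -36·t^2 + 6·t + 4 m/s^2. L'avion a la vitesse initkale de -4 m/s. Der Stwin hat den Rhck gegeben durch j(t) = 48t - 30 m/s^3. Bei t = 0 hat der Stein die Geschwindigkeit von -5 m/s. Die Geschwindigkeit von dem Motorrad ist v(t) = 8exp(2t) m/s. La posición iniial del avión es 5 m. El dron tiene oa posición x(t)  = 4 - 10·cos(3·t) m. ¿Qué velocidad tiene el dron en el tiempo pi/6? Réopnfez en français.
Nous devons dériver notre équation de la position x(t) = 4 - 10·cos(3·t) 1 fois. En dérivant la position, nous obtenons la vitesse: v(t) = 30·sin(3·t). En utilisant v(t) = 30·sin(3·t) et en substituant t = pi/6, nous trouvons v = 30.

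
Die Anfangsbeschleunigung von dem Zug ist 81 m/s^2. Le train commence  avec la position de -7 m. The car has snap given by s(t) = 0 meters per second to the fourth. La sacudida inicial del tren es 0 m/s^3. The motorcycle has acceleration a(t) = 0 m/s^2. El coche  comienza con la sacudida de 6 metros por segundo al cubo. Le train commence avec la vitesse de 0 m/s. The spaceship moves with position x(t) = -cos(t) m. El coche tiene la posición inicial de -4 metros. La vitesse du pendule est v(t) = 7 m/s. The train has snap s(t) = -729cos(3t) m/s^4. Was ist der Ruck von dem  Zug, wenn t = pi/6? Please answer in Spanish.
Necesitamos integrar nuestra ecuación del snap s(t) = -729·cos(3·t) 1 vez. Tomando ∫s(t)dt y aplicando j(0) = 0, encontramos j(t) = -243·sin(3·t). De la ecuación de la sacudida j(t) = -243·sin(3·t), sustituimos t = pi/6 para obtener j = -243.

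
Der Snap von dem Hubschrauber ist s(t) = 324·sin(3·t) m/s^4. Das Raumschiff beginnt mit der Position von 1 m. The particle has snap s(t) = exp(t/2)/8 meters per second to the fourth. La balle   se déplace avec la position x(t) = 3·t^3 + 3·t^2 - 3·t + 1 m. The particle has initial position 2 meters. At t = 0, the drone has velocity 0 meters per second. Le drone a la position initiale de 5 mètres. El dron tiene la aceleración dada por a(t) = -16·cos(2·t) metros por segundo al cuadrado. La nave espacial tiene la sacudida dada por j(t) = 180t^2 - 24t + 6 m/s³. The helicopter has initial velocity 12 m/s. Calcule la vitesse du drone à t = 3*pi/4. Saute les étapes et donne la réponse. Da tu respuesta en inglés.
The velocity at t = 3*pi/4 is v = 8.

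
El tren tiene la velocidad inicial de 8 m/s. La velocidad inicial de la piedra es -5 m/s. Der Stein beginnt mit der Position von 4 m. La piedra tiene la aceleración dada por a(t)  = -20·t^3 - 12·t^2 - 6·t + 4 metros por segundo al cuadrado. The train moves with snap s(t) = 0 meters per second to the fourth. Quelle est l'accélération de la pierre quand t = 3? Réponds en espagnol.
Usando a(t) = -20·t^3 - 12·t^2 - 6·t + 4 y sustituyendo t = 3, encontramos a = -662.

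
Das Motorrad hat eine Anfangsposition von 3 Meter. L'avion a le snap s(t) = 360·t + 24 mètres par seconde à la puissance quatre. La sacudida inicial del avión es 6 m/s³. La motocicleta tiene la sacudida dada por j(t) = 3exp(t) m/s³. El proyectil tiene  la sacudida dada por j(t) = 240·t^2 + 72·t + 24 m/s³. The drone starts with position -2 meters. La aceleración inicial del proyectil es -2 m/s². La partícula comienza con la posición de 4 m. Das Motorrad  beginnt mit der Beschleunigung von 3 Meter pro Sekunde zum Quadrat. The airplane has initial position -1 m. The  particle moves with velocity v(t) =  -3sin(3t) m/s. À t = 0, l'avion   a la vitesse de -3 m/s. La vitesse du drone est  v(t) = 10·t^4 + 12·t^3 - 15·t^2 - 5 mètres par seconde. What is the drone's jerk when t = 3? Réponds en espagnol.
Debemos derivar nuestra ecuación de la velocidad v(t) = 10·t^4 + 12·t^3 - 15·t^2 - 5 2 veces. Derivando la velocidad, obtenemos la aceleración: a(t) = 40·t^3 + 36·t^2 - 30·t. Tomando d/dt de a(t), encontramos j(t) = 120·t^2 + 72·t - 30. Tenemos la sacudida j(t) = 120·t^2 + 72·t - 30. Sustituyendo t = 3: j(3) = 1266.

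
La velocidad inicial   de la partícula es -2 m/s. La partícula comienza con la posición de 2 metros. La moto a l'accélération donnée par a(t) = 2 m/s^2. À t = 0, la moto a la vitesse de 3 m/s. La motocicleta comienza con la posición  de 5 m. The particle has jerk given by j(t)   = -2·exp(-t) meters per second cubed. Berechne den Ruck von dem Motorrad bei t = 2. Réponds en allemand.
Um dies zu lösen, müssen wir 1 Ableitung unserer Gleichung für die Beschleunigung a(t) = 2 nehmen. Durch Ableiten von der Beschleunigung erhalten wir den Ruck: j(t) = 0. Mit j(t) = 0 und Einsetzen von t = 2, finden wir j = 0.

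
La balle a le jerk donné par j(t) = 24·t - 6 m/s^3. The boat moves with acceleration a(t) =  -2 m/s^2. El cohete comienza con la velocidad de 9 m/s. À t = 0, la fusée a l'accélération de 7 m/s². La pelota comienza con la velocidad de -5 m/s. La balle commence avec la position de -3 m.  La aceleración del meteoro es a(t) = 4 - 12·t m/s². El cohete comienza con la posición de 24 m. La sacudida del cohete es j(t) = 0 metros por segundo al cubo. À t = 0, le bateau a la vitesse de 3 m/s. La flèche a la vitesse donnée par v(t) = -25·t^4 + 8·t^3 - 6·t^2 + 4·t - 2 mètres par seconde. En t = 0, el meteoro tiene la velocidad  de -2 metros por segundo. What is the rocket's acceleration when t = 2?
We must find the integral of our jerk equation j(t) = 0 1 time. The integral of jerk is acceleration. Using a(0) = 7, we get a(t) = 7. Using a(t) = 7 and substituting t = 2, we find a = 7.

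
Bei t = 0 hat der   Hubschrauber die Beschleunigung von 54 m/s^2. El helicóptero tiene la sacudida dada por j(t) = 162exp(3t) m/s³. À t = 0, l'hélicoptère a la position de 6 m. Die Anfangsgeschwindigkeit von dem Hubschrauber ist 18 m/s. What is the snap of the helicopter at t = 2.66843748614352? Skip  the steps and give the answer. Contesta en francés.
s(2.66843748614352) = 1456462.46203558.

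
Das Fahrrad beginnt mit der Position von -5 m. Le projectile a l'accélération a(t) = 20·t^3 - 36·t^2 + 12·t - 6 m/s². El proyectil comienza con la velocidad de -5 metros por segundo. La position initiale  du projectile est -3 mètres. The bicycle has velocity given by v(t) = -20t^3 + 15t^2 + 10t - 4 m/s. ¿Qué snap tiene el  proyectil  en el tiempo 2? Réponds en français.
Pour résoudre ceci, nous devons prendre 2 dérivées de notre équation de l'accélération a(t) = 20·t^3 - 36·t^2 + 12·t - 6. La dérivée de l'accélération donne le jerk: j(t) = 60·t^2 - 72·t + 12. En prenant d/dt de j(t), nous trouvons s(t) = 120·t - 72. De l'équation du snap s(t) = 120·t - 72, nous substituons t = 2 pour obtenir s = 168.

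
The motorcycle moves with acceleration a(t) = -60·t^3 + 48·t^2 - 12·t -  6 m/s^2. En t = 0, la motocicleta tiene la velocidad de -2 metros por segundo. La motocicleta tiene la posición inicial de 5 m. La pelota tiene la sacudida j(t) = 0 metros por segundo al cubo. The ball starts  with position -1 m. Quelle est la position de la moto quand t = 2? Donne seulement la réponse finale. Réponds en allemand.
x(2) = -59.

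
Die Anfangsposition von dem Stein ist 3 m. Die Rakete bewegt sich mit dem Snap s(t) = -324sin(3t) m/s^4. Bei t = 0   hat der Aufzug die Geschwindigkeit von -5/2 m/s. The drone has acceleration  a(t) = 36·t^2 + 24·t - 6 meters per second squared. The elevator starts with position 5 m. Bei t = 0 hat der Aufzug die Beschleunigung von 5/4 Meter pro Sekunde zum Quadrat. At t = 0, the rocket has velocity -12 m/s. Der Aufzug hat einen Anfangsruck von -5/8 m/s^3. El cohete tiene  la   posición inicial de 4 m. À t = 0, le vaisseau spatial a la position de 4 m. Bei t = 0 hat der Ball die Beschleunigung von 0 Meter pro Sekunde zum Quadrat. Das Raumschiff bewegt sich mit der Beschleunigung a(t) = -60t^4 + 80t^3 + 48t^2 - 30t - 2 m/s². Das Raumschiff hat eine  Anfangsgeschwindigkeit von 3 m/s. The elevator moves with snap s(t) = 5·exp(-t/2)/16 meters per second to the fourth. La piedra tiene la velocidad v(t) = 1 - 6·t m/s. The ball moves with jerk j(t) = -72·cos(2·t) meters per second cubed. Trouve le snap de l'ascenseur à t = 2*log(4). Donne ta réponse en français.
En utilisant s(t) = 5·exp(-t/2)/16 et en substituant t = 2*log(4), nous trouvons s = 5/64.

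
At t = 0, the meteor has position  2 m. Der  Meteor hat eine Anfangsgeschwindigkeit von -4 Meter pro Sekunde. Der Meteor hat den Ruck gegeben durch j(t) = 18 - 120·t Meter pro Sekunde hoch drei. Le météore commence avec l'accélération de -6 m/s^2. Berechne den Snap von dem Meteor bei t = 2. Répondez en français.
En partant du jerk j(t) = 18 - 120·t, nous prenons 1 dérivée. En prenant d/dt de j(t), nous trouvons s(t) = -120. Nous avons le snap s(t) = -120. En substituant t = 2: s(2) = -120.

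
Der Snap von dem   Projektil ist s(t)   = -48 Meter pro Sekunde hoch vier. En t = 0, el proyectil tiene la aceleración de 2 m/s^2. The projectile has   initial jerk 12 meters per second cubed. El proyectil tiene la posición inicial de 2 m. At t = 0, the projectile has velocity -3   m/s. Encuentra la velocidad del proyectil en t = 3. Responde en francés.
Nous devons trouver l'intégrale de notre équation du snap s(t) = -48 3 fois. L'intégrale du snap est le jerk. En utilisant j(0) = 12, nous obtenons j(t) = 12 - 48·t. La primitive du jerk est l'accélération. En utilisant a(0) = 2, nous obtenons a(t) = -24·t^2 + 12·t + 2. L'intégrale de l'accélération, avec v(0) = -3, donne la vitesse: v(t) = -8·t^3 + 6·t^2 + 2·t - 3. De l'équation de la vitesse v(t) = -8·t^3 + 6·t^2 + 2·t - 3, nous substituons t = 3 pour obtenir v = -159.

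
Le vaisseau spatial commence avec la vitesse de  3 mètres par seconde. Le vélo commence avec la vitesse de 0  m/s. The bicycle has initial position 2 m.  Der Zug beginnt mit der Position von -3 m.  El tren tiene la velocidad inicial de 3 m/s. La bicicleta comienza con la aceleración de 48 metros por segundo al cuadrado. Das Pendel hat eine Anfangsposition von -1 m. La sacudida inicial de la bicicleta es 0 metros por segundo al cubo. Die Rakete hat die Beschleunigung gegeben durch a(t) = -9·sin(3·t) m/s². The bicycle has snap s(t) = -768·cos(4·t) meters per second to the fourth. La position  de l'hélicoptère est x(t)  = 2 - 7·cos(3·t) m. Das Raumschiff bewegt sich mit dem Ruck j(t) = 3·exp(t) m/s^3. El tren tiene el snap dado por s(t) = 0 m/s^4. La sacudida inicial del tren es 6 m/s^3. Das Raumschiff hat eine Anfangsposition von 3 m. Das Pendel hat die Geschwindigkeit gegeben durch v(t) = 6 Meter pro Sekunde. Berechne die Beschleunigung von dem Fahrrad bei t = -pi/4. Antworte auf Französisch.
Pour résoudre ceci, nous devons prendre 2 intégrales de notre équation du snap s(t) = -768·cos(4·t). La primitive du snap, avec j(0) = 0, donne le jerk: j(t) = -192·sin(4·t). En prenant ∫j(t)dt et en appliquant a(0) = 48, nous trouvons a(t) = 48·cos(4·t). En utilisant a(t) = 48·cos(4·t) et en substituant t = -pi/4, nous trouvons a = -48.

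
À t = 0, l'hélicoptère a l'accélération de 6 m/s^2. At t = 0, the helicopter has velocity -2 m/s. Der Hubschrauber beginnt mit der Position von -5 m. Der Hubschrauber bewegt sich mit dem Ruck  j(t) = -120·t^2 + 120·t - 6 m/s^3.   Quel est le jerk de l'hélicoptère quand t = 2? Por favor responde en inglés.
We have jerk j(t) = -120·t^2 + 120·t - 6. Substituting t = 2: j(2) = -246.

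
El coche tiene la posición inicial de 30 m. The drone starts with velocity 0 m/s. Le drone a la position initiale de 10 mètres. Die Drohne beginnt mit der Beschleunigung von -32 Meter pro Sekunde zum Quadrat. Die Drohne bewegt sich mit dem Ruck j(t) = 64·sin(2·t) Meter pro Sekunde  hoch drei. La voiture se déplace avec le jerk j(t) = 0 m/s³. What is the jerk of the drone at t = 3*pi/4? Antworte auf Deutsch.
Mit j(t) = 64·sin(2·t) und Einsetzen von t = 3*pi/4, finden wir j = -64.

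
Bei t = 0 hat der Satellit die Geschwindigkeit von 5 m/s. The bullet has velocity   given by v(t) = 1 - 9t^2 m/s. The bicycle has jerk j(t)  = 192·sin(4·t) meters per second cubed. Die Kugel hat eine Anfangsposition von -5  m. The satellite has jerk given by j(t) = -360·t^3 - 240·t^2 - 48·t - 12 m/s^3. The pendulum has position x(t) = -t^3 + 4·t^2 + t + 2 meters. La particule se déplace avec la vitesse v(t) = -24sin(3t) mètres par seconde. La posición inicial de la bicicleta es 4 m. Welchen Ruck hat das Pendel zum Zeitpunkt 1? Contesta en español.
Partiendo de la posición x(t) = -t^3 + 4·t^2 + t + 2, tomamos 3 derivadas. Derivando la posición, obtenemos la velocidad: v(t) = -3·t^2 + 8·t + 1. Derivando la velocidad, obtenemos la aceleración: a(t) = 8 - 6·t. Tomando d/dt de a(t), encontramos j(t) = -6. Tenemos la sacudida j(t) = -6. Sustituyendo t = 1: j(1) = -6.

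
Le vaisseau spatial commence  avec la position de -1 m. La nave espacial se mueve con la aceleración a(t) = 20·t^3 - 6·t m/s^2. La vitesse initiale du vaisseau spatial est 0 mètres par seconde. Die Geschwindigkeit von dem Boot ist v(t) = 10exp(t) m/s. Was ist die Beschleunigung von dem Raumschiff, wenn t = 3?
Wir haben die Beschleunigung a(t) = 20·t^3 - 6·t. Durch Einsetzen von t = 3: a(3) = 522.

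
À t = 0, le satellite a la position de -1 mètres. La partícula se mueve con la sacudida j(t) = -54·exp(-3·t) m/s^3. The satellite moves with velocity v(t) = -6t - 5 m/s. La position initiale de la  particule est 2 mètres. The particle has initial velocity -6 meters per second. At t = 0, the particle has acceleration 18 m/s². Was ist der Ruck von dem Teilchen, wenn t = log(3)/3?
Aus der Gleichung für den Ruck j(t) = -54·exp(-3·t), setzen wir t = log(3)/3 ein und erhalten j = -18.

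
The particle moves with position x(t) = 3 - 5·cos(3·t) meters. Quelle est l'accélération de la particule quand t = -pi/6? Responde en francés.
En partant de la position x(t) = 3 - 5·cos(3·t), nous prenons 2 dérivées. En dérivant la position, nous obtenons la vitesse: v(t) = 15·sin(3·t). La dérivée de la vitesse donne l'accélération: a(t) = 45·cos(3·t). En utilisant a(t) = 45·cos(3·t) et en substituant t = -pi/6, nous trouvons a = 0.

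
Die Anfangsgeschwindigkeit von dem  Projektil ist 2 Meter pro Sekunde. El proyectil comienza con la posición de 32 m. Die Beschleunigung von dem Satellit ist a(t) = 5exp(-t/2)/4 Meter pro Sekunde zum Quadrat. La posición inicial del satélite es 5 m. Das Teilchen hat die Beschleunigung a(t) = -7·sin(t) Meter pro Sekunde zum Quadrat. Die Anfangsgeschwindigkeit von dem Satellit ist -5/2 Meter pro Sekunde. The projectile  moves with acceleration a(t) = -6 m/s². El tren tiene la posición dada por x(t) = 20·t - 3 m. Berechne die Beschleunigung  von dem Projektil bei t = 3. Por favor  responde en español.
De la ecuación de la aceleración a(t) = -6, sustituimos t = 3 para obtener a = -6.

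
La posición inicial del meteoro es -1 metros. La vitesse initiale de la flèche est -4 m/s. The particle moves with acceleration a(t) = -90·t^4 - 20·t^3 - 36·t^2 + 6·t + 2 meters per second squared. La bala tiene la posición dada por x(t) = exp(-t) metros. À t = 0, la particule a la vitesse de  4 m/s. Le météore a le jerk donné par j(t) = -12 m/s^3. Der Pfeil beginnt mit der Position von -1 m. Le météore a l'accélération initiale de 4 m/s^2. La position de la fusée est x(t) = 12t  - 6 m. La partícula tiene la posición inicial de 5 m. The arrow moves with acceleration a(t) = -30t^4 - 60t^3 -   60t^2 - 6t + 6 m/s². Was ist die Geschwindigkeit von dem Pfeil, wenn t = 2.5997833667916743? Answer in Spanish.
Necesitamos integrar nuestra ecuación de la aceleración a(t) = -30·t^4 - 60·t^3 - 60·t^2 - 6·t + 6 1 vez. Integrando la aceleración y usando la condición inicial v(0) = -4, obtenemos v(t) = -6·t^5 - 15·t^4 - 20·t^3 - 3·t^2 + 6·t - 4. Tenemos la velocidad v(t) = -6·t^5 - 15·t^4 - 20·t^3 - 3·t^2 + 6·t - 4. Sustituyendo t = 2.5997833667916743: v(2.5997833667916743) = -1757.93125814328.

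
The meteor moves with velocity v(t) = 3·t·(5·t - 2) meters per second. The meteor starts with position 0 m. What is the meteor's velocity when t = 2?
We have velocity v(t) = 3·t·(5·t - 2). Substituting t = 2: v(2) = 48.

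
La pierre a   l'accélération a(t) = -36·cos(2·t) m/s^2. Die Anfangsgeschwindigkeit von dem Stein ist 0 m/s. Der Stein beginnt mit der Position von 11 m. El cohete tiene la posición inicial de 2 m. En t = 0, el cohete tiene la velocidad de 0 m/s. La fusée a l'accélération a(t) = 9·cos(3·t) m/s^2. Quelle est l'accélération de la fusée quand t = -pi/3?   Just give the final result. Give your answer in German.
Bei t = -pi/3, a = -9.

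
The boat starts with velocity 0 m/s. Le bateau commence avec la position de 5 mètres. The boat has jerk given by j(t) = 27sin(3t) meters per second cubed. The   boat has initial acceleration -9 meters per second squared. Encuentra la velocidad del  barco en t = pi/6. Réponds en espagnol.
Partiendo de la sacudida j(t) = 27·sin(3·t), tomamos 2 integrales. La integral de la sacudida, con a(0) = -9, da la aceleración: a(t) = -9·cos(3·t). La antiderivada de la aceleración es la velocidad. Usando v(0) = 0, obtenemos v(t) = -3·sin(3·t). Usando v(t) = -3·sin(3·t) y sustituyendo t = pi/6, encontramos v = -3.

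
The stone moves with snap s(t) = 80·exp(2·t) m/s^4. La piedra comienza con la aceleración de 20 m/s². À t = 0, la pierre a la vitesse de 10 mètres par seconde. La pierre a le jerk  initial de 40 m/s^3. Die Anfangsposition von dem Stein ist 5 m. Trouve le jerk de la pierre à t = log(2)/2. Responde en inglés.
To solve this, we need to take 1 antiderivative of our snap equation s(t) = 80·exp(2·t). The antiderivative of snap, with j(0) = 40, gives jerk: j(t) = 40·exp(2·t). We have jerk j(t) = 40·exp(2·t). Substituting t = log(2)/2: j(log(2)/2) = 80.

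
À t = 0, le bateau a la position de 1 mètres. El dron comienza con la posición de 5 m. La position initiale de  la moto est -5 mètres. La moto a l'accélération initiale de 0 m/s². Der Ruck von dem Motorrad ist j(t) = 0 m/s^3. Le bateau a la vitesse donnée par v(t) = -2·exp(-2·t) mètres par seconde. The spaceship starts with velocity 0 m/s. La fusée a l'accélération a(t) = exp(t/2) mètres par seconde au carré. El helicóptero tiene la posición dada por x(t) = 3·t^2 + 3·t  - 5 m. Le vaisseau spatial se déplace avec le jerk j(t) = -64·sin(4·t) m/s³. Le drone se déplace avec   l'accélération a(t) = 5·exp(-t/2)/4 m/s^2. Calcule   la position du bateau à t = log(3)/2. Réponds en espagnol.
Partiendo de la velocidad v(t) = -2·exp(-2·t), tomamos 1 integral. La integral de la velocidad, con x(0) = 1, da la posición: x(t) = exp(-2·t). De la ecuación de la posición x(t) = exp(-2·t), sustituimos t = log(3)/2 para obtener x = 1/3.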